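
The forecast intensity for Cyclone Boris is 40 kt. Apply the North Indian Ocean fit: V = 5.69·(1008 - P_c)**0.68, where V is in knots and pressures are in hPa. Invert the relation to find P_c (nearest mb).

ΔP = (V / 5.69)^(1/0.68) = (40/5.69)^1.471.
40/5.69 = 7.030; 7.030^1.471 ≈ 17.60 mb.
P_c = 1008 − 17.60 = 990.40 ≈ 990 mb.

990 mb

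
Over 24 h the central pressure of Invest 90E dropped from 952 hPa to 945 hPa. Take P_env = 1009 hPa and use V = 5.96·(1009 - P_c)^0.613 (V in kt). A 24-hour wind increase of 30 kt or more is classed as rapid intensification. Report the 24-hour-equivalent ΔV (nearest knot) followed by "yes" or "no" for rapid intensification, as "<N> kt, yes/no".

5 kt, no

V₁: ΔP = 57, V ≈ 5.96 × 57^0.613 ≈ 71.06 kt.
V₂: ΔP = 64, V ≈ 5.96 × 64^0.613 ≈ 76.28 kt.
ΔV over 24 h = 5.22 kt → 24 h equivalent = 5.22 × 24/24 ≈ 5.22 kt.
5 kt < 30 kt ⇒ not rapid intensification.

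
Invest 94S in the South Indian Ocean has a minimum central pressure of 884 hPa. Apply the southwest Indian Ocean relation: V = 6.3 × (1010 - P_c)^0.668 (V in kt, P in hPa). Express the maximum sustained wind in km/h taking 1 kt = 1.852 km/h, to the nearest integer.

295 km/h

ΔP = 1010 − 884 = 126 hPa.
V ≈ 6.3 × 126^0.668 = 6.3 × 25.296 ≈ 159.363 kt.
159.363 × 1.852 ≈ 295.14 km/h → 295 km/h.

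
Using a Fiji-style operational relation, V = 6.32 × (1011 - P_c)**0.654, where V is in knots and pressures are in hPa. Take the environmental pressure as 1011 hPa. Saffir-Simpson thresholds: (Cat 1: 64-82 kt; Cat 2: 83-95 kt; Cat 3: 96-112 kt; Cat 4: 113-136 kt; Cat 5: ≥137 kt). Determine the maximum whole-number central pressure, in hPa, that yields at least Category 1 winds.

Category 1 begins at V = 64 kt.
Required ΔP = (64/6.32)^(1/0.654) = 10.127^1.529 ≈ 34.47 hPa.
P_c ≤ 1011 − 34.47 = 976.53, so the highest integer P_c is 976 hPa.

976 hPa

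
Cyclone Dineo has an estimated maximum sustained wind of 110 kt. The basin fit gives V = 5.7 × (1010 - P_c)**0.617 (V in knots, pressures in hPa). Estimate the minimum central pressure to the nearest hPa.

889 hPa

ΔP = (V / 5.7)^(1/0.617) = (110/5.7)^1.621.
110/5.7 = 19.298; 19.298^1.621 ≈ 121.20 hPa.
P_c = 1010 − 121.20 = 888.80 ≈ 889 hPa.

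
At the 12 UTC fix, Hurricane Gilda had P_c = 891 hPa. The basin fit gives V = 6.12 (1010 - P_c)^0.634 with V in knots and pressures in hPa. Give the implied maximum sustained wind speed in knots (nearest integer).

127 kt

ΔP = 1010 − 891 = 119 hPa.
119^0.634 ≈ 20.696.
V ≈ 6.12 × 20.696 ≈ 126.7 kt.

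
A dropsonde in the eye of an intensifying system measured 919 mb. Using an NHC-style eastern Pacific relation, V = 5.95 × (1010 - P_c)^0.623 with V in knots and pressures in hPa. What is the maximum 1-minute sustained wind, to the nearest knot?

ΔP = 1010 − 919 = 91 mb.
91^0.623 ≈ 16.614.
V ≈ 5.95 × 16.614 ≈ 98.9 kt.

99 kt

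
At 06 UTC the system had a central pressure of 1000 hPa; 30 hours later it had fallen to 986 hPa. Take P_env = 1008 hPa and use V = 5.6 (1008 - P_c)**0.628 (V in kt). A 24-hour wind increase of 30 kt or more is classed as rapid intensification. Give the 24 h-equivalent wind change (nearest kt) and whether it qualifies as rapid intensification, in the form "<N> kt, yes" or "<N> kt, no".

15 kt, no

V₁: ΔP = 8, V ≈ 5.6 × 8^0.628 ≈ 20.67 kt.
V₂: ΔP = 22, V ≈ 5.6 × 22^0.628 ≈ 39.01 kt.
ΔV over 30 h = 18.34 kt → 24 h equivalent = 18.34 × 24/30 ≈ 14.67 kt.
15 kt < 30 kt ⇒ not rapid intensification.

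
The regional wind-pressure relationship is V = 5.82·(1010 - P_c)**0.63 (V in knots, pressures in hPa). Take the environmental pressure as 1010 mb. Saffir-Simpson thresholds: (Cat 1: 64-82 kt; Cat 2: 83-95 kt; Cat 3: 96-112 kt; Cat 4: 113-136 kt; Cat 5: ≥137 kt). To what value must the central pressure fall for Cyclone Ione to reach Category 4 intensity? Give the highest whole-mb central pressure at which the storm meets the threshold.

899 mb

Category 4 begins at V = 113 kt.
Required ΔP = (113/5.82)^(1/0.63) = 19.416^1.587 ≈ 110.84 mb.
P_c ≤ 1010 − 110.84 = 899.16, so the highest integer P_c is 899 mb.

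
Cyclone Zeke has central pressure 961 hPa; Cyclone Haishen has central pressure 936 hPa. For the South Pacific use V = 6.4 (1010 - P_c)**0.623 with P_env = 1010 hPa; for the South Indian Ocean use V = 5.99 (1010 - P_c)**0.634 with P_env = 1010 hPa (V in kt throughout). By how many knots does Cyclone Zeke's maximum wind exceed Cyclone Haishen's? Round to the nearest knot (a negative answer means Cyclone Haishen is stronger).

Cyclone Zeke: ΔP = 49; V ≈ 6.4 × 49^0.623 ≈ 72.31 kt.
Cyclone Haishen: ΔP = 74; V ≈ 5.99 × 74^0.634 ≈ 91.73 kt.
Difference ≈ 72.31 − 91.73 = -19.42 → -19 kt.

-19 kt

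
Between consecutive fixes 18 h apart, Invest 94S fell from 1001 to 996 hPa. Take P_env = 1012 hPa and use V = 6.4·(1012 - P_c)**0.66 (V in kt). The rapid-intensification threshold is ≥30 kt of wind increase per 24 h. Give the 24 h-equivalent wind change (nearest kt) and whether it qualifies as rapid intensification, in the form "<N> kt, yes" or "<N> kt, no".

12 kt, no

V₁: ΔP = 11, V ≈ 6.4 × 11^0.66 ≈ 31.15 kt.
V₂: ΔP = 16, V ≈ 6.4 × 16^0.66 ≈ 39.89 kt.
ΔV over 18 h = 8.74 kt → 24 h equivalent = 8.74 × 24/18 ≈ 11.65 kt.
12 kt < 30 kt ⇒ not rapid intensification.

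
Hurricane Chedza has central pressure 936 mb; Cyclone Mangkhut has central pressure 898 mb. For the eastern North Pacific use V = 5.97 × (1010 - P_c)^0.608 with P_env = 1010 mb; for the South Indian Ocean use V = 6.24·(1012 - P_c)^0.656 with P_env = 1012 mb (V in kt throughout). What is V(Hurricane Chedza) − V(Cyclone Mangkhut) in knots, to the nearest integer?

Hurricane Chedza: ΔP = 74; V ≈ 5.97 × 74^0.608 ≈ 81.75 kt.
Cyclone Mangkhut: ΔP = 114; V ≈ 6.24 × 114^0.656 ≈ 139.48 kt.
Difference ≈ 81.75 − 139.48 = -57.73 → -58 kt.

-58 kt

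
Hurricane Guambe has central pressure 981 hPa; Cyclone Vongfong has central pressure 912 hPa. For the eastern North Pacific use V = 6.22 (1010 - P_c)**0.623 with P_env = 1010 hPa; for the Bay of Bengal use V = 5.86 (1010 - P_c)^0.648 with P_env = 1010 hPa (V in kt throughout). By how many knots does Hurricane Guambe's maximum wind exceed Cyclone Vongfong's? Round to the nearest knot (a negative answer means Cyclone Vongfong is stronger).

Hurricane Guambe: ΔP = 29; V ≈ 6.22 × 29^0.623 ≈ 50.68 kt.
Cyclone Vongfong: ΔP = 98; V ≈ 5.86 × 98^0.648 ≈ 114.34 kt.
Difference ≈ 50.68 − 114.34 = -63.66 → -64 kt.

-64 kt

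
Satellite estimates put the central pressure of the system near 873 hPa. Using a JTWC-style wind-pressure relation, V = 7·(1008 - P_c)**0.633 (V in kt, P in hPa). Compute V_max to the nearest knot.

156 kt

ΔP = 1008 − 873 = 135 hPa.
135^0.633 ≈ 22.310.
V ≈ 7 × 22.310 ≈ 156.2 kt.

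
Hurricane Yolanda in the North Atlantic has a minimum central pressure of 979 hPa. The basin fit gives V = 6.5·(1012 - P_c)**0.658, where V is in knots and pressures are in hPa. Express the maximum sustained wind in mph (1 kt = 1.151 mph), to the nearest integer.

75 mph

ΔP = 1012 − 979 = 33 hPa.
V ≈ 6.5 × 33^0.658 = 6.5 × 9.981 ≈ 64.878 kt.
64.878 × 1.151 ≈ 74.67 mph → 75 mph.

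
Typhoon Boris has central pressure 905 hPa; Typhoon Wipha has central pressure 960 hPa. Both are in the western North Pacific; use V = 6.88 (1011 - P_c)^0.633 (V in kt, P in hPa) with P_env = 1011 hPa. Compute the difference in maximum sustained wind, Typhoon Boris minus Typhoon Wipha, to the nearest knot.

49 kt

Typhoon Boris: ΔP = 106; V ≈ 6.88 × 106^0.633 ≈ 131.71 kt.
Typhoon Wipha: ΔP = 51; V ≈ 6.88 × 51^0.633 ≈ 82.89 kt.
Difference ≈ 131.71 − 82.89 = 48.82 → 49 kt.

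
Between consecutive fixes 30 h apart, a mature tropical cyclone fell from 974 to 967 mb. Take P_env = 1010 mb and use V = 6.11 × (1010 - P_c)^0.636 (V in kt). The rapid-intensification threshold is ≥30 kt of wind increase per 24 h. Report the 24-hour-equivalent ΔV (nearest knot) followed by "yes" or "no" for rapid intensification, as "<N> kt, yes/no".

V₁: ΔP = 36, V ≈ 6.11 × 36^0.636 ≈ 59.68 kt.
V₂: ΔP = 43, V ≈ 6.11 × 43^0.636 ≈ 66.82 kt.
ΔV over 30 h = 7.14 kt → 24 h equivalent = 7.14 × 24/30 ≈ 5.71 kt.
6 kt < 30 kt ⇒ not rapid intensification.

6 kt, no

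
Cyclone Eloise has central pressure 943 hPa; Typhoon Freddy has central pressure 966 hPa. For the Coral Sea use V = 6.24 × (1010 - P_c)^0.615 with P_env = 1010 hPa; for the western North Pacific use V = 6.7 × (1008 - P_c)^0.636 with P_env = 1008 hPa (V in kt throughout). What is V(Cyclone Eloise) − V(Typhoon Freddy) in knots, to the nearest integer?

Cyclone Eloise: ΔP = 67; V ≈ 6.24 × 67^0.615 ≈ 82.84 kt.
Typhoon Freddy: ΔP = 42; V ≈ 6.7 × 42^0.636 ≈ 72.19 kt.
Difference ≈ 82.84 − 72.19 = 10.65 → 11 kt.

11 kt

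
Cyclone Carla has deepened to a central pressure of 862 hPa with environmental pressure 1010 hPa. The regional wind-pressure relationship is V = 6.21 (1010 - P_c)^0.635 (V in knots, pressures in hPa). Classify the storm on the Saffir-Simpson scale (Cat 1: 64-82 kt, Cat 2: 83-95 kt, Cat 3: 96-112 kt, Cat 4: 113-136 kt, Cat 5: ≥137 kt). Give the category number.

ΔP = 1010 − 862 = 148 hPa.
V ≈ 6.21 × 148^0.635 = 6.21 × 23.88 ≈ 148 kt.
148 kt falls in the Category 5 band.

5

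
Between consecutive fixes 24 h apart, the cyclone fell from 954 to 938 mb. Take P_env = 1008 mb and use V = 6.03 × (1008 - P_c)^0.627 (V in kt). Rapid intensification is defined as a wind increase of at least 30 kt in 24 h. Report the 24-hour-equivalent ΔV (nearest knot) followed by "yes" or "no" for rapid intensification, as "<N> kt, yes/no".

V₁: ΔP = 54, V ≈ 6.03 × 54^0.627 ≈ 73.54 kt.
V₂: ΔP = 70, V ≈ 6.03 × 70^0.627 ≈ 86.54 kt.
ΔV over 24 h = 13.00 kt → 24 h equivalent = 13.00 × 24/24 ≈ 13.00 kt.
13 kt < 30 kt ⇒ not rapid intensification.

13 kt, no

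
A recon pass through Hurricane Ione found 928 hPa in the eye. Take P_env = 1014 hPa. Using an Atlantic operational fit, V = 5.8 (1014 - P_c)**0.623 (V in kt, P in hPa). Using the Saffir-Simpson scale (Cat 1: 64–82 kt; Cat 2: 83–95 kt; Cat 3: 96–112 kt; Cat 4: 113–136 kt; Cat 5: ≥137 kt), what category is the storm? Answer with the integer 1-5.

2

ΔP = 1014 − 928 = 86 hPa.
V ≈ 5.8 × 86^0.623 = 5.8 × 16.04 ≈ 93 kt.
93 kt falls in the Category 2 band.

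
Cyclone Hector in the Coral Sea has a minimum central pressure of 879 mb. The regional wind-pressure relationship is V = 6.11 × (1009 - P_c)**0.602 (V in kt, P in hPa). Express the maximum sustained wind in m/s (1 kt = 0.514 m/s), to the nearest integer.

59 m/s

ΔP = 1009 − 879 = 130 mb.
V ≈ 6.11 × 130^0.602 = 6.11 × 18.732 ≈ 114.455 kt.
114.455 × 0.514 ≈ 58.83 m/s → 59 m/s.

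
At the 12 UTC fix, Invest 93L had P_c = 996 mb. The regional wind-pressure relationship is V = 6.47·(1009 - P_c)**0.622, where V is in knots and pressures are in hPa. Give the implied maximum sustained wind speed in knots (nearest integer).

ΔP = 1009 − 996 = 13 mb.
13^0.622 ≈ 4.930.
V ≈ 6.47 × 4.930 ≈ 31.9 kt.

32 kt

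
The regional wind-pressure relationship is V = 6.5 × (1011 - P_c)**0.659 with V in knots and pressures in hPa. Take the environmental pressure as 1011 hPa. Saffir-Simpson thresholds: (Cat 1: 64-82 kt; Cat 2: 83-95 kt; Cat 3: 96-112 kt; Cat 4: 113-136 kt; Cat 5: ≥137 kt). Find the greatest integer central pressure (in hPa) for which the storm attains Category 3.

951 hPa

Category 3 begins at V = 96 kt.
Required ΔP = (96/6.5)^(1/0.659) = 14.769^1.517 ≈ 59.49 hPa.
P_c ≤ 1011 − 59.49 = 951.51, so the highest integer P_c is 951 hPa.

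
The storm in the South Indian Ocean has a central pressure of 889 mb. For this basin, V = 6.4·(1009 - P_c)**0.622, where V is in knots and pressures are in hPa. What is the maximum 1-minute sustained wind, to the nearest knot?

126 kt

ΔP = 1009 − 889 = 120 mb.
120^0.622 ≈ 19.645.
V ≈ 6.4 × 19.645 ≈ 125.7 kt.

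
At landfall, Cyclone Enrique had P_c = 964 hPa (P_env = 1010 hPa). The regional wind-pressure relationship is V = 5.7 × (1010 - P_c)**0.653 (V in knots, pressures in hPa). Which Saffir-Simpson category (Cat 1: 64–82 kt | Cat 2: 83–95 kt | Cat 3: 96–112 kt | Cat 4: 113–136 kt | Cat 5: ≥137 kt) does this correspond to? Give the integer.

1

ΔP = 1010 − 964 = 46 hPa.
V ≈ 5.7 × 46^0.653 = 5.7 × 12.18 ≈ 69 kt.
69 kt falls in the Category 1 band.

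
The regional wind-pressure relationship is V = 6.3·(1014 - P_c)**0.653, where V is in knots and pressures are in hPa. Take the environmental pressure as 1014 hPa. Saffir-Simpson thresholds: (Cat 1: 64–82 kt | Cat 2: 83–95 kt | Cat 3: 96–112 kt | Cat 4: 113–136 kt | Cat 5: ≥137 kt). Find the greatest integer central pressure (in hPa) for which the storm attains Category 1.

979 hPa

Category 1 begins at V = 64 kt.
Required ΔP = (64/6.3)^(1/0.653) = 10.159^1.531 ≈ 34.82 hPa.
P_c ≤ 1014 − 34.82 = 979.18, so the highest integer P_c is 979 hPa.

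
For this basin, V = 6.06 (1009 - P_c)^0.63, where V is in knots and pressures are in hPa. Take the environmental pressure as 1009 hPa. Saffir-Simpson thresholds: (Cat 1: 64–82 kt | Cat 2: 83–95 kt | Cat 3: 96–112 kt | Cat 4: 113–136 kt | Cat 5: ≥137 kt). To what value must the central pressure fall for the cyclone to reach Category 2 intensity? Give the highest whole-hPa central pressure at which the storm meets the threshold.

Category 2 begins at V = 83 kt.
Required ΔP = (83/6.06)^(1/0.63) = 13.696^1.587 ≈ 63.70 hPa.
P_c ≤ 1009 − 63.70 = 945.30, so the highest integer P_c is 945 hPa.

945 hPa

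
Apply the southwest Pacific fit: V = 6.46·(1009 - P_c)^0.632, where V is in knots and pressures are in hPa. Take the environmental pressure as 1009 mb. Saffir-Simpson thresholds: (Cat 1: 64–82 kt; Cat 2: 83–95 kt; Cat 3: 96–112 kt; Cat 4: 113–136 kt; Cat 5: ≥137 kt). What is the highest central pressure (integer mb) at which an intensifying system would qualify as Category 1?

Category 1 begins at V = 64 kt.
Required ΔP = (64/6.46)^(1/0.632) = 9.907^1.582 ≈ 37.66 mb.
P_c ≤ 1009 − 37.66 = 971.34, so the highest integer P_c is 971 mb.

971 mb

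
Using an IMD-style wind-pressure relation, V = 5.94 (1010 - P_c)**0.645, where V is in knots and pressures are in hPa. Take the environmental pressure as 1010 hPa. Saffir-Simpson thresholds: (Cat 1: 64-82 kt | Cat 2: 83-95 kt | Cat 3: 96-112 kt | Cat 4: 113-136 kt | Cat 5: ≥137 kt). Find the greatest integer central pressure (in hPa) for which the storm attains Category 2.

Category 2 begins at V = 83 kt.
Required ΔP = (83/5.94)^(1/0.645) = 13.973^1.550 ≈ 59.65 hPa.
P_c ≤ 1010 − 59.65 = 950.35, so the highest integer P_c is 950 hPa.

950 hPa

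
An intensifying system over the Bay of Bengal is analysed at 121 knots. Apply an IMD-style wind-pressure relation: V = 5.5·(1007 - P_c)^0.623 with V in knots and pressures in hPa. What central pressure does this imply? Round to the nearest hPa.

864 hPa

ΔP = (V / 5.5)^(1/0.623) = (121/5.5)^1.605.
121/5.5 = 22.000; 22.000^1.605 ≈ 142.81 hPa.
P_c = 1007 − 142.81 = 864.19 ≈ 864 hPa.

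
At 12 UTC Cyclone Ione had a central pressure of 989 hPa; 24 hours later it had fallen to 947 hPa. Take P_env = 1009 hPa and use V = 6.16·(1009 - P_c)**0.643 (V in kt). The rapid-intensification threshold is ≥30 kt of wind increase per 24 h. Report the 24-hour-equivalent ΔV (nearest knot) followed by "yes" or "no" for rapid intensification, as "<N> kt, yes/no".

45 kt, yes

V₁: ΔP = 20, V ≈ 6.16 × 20^0.643 ≈ 42.28 kt.
V₂: ΔP = 62, V ≈ 6.16 × 62^0.643 ≈ 87.52 kt.
ΔV over 24 h = 45.24 kt → 24 h equivalent = 45.24 × 24/24 ≈ 45.24 kt.
45 kt ≥ 30 kt ⇒ rapid intensification.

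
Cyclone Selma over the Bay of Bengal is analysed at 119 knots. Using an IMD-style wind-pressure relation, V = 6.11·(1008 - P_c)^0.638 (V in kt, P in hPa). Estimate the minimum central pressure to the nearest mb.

ΔP = (V / 6.11)^(1/0.638) = (119/6.11)^1.567.
119/6.11 = 19.476; 19.476^1.567 ≈ 105.00 mb.
P_c = 1008 − 105.00 = 903.00 ≈ 903 mb.

903 mb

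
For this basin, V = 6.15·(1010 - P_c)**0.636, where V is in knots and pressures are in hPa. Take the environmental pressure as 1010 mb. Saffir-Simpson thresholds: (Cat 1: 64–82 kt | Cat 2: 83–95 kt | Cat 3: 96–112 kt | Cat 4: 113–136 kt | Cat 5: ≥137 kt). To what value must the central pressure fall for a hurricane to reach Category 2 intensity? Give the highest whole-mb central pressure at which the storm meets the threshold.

950 mb

Category 2 begins at V = 83 kt.
Required ΔP = (83/6.15)^(1/0.636) = 13.496^1.572 ≈ 59.85 mb.
P_c ≤ 1010 − 59.85 = 950.15, so the highest integer P_c is 950 mb.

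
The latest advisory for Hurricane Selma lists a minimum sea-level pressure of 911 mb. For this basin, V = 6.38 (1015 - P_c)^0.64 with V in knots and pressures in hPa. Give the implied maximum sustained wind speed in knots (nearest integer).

ΔP = 1015 − 911 = 104 mb.
104^0.64 ≈ 19.539.
V ≈ 6.38 × 19.539 ≈ 124.7 kt.

125 kt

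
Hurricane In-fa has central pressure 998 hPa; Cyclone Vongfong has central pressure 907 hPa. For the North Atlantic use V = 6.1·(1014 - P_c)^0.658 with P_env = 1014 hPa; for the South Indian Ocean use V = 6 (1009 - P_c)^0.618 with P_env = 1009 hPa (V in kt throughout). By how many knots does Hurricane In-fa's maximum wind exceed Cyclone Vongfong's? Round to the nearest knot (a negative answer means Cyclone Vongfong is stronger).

-67 kt

Hurricane In-fa: ΔP = 16; V ≈ 6.1 × 16^0.658 ≈ 37.81 kt.
Cyclone Vongfong: ΔP = 102; V ≈ 6 × 102^0.618 ≈ 104.58 kt.
Difference ≈ 37.81 − 104.58 = -66.77 → -67 kt.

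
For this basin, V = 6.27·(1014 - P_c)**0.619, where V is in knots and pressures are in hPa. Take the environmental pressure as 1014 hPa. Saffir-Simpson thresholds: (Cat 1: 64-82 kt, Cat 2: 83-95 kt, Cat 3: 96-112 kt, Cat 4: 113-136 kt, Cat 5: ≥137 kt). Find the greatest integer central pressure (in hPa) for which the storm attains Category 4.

907 hPa

Category 4 begins at V = 113 kt.
Required ΔP = (113/6.27)^(1/0.619) = 18.022^1.616 ≈ 106.85 hPa.
P_c ≤ 1014 − 106.85 = 907.15, so the highest integer P_c is 907 hPa.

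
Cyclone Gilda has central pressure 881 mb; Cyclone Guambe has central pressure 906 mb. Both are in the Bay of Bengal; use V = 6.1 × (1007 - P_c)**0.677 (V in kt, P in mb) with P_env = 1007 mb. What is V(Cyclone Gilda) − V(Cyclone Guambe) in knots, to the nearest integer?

Cyclone Gilda: ΔP = 126; V ≈ 6.1 × 126^0.677 ≈ 161.17 kt.
Cyclone Guambe: ΔP = 101; V ≈ 6.1 × 101^0.677 ≈ 138.76 kt.
Difference ≈ 161.17 − 138.76 = 22.41 → 22 kt.

22 kt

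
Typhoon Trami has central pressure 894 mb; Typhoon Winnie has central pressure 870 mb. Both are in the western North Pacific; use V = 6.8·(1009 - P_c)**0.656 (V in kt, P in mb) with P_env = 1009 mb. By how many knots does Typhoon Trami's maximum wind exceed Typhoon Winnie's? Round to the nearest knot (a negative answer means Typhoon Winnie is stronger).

Typhoon Trami: ΔP = 115; V ≈ 6.8 × 115^0.656 ≈ 152.87 kt.
Typhoon Winnie: ΔP = 139; V ≈ 6.8 × 139^0.656 ≈ 173.11 kt.
Difference ≈ 152.87 − 173.11 = -20.24 → -20 kt.

-20 kt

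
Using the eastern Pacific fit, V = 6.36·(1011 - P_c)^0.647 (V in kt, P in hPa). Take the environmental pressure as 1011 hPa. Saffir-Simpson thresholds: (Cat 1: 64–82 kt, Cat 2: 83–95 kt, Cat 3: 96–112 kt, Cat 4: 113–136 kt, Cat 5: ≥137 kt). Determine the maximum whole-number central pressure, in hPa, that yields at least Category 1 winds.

Category 1 begins at V = 64 kt.
Required ΔP = (64/6.36)^(1/0.647) = 10.063^1.546 ≈ 35.47 hPa.
P_c ≤ 1011 − 35.47 = 975.53, so the highest integer P_c is 975 hPa.

975 hPa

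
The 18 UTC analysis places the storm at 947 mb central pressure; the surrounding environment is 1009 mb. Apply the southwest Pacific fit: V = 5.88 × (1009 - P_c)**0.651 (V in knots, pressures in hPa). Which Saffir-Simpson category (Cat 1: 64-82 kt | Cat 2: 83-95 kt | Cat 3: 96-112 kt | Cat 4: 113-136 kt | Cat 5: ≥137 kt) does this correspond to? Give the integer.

2

ΔP = 1009 − 947 = 62 mb.
V ≈ 5.88 × 62^0.651 = 5.88 × 14.68 ≈ 86 kt.
86 kt falls in the Category 2 band.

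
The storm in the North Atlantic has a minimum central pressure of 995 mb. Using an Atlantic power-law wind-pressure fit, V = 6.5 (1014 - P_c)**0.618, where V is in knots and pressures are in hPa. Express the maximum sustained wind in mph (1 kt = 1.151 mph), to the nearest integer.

46 mph

ΔP = 1014 − 995 = 19 mb.
V ≈ 6.5 × 19^0.618 = 6.5 × 6.170 ≈ 40.104 kt.
40.104 × 1.151 ≈ 46.16 mph → 46 mph.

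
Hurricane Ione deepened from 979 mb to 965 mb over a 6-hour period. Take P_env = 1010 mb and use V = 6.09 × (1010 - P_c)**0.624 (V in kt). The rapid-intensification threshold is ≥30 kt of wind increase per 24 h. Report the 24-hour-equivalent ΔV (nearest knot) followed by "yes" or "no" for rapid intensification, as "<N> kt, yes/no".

54 kt, yes

V₁: ΔP = 31, V ≈ 6.09 × 31^0.624 ≈ 51.91 kt.
V₂: ΔP = 45, V ≈ 6.09 × 45^0.624 ≈ 65.50 kt.
ΔV over 6 h = 13.59 kt → 24 h equivalent = 13.59 × 24/6 ≈ 54.36 kt.
54 kt ≥ 30 kt ⇒ rapid intensification.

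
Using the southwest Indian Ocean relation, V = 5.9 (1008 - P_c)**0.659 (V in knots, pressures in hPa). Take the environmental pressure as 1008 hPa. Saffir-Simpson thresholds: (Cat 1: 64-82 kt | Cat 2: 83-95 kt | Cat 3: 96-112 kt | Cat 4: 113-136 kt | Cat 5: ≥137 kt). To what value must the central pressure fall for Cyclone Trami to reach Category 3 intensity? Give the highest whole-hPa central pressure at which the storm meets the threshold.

Category 3 begins at V = 96 kt.
Required ΔP = (96/5.9)^(1/0.659) = 16.271^1.517 ≈ 68.91 hPa.
P_c ≤ 1008 − 68.91 = 939.09, so the highest integer P_c is 939 hPa.

939 hPa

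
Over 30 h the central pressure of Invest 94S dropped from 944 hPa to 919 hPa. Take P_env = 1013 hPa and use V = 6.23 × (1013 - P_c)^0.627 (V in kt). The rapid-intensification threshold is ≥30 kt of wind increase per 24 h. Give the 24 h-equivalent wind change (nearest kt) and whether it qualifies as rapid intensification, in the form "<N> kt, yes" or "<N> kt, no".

15 kt, no

V₁: ΔP = 69, V ≈ 6.23 × 69^0.627 ≈ 88.60 kt.
V₂: ΔP = 94, V ≈ 6.23 × 94^0.627 ≈ 107.56 kt.
ΔV over 30 h = 18.96 kt → 24 h equivalent = 18.96 × 24/30 ≈ 15.17 kt.
15 kt < 30 kt ⇒ not rapid intensification.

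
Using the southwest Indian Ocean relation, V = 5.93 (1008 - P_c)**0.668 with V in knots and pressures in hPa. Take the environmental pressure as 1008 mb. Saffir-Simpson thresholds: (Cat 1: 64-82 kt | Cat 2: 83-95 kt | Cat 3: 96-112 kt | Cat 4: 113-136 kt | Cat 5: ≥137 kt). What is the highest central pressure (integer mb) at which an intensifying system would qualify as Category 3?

943 mb

Category 3 begins at V = 96 kt.
Required ΔP = (96/5.93)^(1/0.668) = 16.189^1.497 ≈ 64.60 mb.
P_c ≤ 1008 − 64.60 = 943.40, so the highest integer P_c is 943 mb.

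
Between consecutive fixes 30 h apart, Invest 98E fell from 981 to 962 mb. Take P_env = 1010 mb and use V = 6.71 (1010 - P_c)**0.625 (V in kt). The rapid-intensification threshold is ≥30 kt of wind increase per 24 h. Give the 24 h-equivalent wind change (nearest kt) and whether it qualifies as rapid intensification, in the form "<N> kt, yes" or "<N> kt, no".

16 kt, no

V₁: ΔP = 29, V ≈ 6.71 × 29^0.625 ≈ 55.05 kt.
V₂: ΔP = 48, V ≈ 6.71 × 48^0.625 ≈ 75.42 kt.
ΔV over 30 h = 20.37 kt → 24 h equivalent = 20.37 × 24/30 ≈ 16.30 kt.
16 kt < 30 kt ⇒ not rapid intensification.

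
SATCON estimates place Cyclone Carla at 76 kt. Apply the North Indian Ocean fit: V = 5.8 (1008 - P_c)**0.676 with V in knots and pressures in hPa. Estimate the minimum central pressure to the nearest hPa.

963 hPa

ΔP = (V / 5.8)^(1/0.676) = (76/5.8)^1.479.
76/5.8 = 13.103; 13.103^1.479 ≈ 44.97 hPa.
P_c = 1008 − 44.97 = 963.03 ≈ 963 hPa.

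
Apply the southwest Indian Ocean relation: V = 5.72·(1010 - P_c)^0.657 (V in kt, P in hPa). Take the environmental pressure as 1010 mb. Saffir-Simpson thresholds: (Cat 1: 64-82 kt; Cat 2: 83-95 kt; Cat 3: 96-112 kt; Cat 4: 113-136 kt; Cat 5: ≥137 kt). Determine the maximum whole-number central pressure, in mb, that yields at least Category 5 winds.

884 mb

Category 5 begins at V = 137 kt.
Required ΔP = (137/5.72)^(1/0.657) = 23.951^1.522 ≈ 125.73 mb.
P_c ≤ 1010 − 125.73 = 884.27, so the highest integer P_c is 884 mb.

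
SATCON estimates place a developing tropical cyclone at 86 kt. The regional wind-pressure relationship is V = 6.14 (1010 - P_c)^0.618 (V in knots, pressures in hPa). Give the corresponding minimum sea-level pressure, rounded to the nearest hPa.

ΔP = (V / 6.14)^(1/0.618) = (86/6.14)^1.618.
86/6.14 = 14.007; 14.007^1.618 ≈ 71.60 hPa.
P_c = 1010 − 71.60 = 938.40 ≈ 938 hPa.

938 hPa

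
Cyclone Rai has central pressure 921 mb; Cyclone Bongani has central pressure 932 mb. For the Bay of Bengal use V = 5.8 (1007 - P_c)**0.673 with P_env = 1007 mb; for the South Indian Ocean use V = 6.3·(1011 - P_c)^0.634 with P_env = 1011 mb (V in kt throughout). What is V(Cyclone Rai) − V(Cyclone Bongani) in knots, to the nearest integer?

16 kt

Cyclone Rai: ΔP = 86; V ≈ 5.8 × 86^0.673 ≈ 116.24 kt.
Cyclone Bongani: ΔP = 79; V ≈ 6.3 × 79^0.634 ≈ 100.56 kt.
Difference ≈ 116.24 − 100.56 = 15.68 → 16 kt.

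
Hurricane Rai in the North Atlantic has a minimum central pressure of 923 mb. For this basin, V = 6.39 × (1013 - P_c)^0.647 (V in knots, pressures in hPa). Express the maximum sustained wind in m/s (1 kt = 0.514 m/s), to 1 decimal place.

ΔP = 1013 − 923 = 90 mb.
V ≈ 6.39 × 90^0.647 = 6.39 × 18.382 ≈ 117.462 kt.
117.462 × 0.514 ≈ 60.38 m/s → 60.4 m/s.

60.4 m/s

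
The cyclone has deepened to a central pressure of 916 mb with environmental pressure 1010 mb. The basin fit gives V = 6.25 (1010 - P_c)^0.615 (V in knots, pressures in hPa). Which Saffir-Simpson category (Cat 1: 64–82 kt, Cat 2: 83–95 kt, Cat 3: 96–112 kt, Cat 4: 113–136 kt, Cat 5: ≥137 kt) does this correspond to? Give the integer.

ΔP = 1010 − 916 = 94 mb.
V ≈ 6.25 × 94^0.615 = 6.25 × 16.35 ≈ 102 kt.
102 kt falls in the Category 3 band.

3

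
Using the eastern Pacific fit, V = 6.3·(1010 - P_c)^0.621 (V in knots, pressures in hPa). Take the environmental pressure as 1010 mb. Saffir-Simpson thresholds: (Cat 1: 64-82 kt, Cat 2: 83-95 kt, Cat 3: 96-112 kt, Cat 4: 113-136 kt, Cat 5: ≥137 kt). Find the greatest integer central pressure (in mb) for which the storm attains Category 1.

968 mb

Category 1 begins at V = 64 kt.
Required ΔP = (64/6.3)^(1/0.621) = 10.159^1.610 ≈ 41.81 mb.
P_c ≤ 1010 − 41.81 = 968.19, so the highest integer P_c is 968 mb.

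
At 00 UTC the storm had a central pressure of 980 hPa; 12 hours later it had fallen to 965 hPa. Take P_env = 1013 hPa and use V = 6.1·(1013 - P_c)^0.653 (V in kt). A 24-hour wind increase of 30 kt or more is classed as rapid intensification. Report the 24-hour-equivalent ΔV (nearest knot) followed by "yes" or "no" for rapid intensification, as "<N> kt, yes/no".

V₁: ΔP = 33, V ≈ 6.1 × 33^0.653 ≈ 59.83 kt.
V₂: ΔP = 48, V ≈ 6.1 × 48^0.653 ≈ 76.42 kt.
ΔV over 12 h = 16.59 kt → 24 h equivalent = 16.59 × 24/12 ≈ 33.18 kt.
33 kt ≥ 30 kt ⇒ rapid intensification.

33 kt, yes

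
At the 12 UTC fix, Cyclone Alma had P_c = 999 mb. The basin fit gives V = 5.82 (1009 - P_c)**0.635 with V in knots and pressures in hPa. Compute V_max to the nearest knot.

25 kt

ΔP = 1009 − 999 = 10 mb.
10^0.635 ≈ 4.315.
V ≈ 5.82 × 4.315 ≈ 25.1 kt.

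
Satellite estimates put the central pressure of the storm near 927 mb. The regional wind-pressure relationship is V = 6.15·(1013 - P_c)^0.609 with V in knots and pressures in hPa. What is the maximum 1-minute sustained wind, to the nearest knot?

93 kt

ΔP = 1013 − 927 = 86 mb.
86^0.609 ≈ 15.070.
V ≈ 6.15 × 15.070 ≈ 92.7 kt.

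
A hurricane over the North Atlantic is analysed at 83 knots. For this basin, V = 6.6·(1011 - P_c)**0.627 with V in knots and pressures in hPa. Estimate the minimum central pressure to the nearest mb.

ΔP = (V / 6.6)^(1/0.627) = (83/6.6)^1.595.
83/6.6 = 12.576; 12.576^1.595 ≈ 56.71 mb.
P_c = 1011 − 56.71 = 954.29 ≈ 954 mb.

954 mb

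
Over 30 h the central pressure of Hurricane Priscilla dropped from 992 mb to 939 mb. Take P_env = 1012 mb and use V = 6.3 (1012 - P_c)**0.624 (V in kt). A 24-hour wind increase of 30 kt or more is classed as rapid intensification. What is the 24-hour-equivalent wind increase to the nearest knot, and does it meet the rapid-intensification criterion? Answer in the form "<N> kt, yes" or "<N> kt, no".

V₁: ΔP = 20, V ≈ 6.3 × 20^0.624 ≈ 40.85 kt.
V₂: ΔP = 73, V ≈ 6.3 × 73^0.624 ≈ 91.63 kt.
ΔV over 30 h = 50.78 kt → 24 h equivalent = 50.78 × 24/30 ≈ 40.62 kt.
41 kt ≥ 30 kt ⇒ rapid intensification.

41 kt, yes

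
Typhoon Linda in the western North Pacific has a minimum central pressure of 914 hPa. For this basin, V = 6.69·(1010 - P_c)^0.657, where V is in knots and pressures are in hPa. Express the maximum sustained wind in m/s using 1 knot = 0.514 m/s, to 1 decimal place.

ΔP = 1010 − 914 = 96 hPa.
V ≈ 6.69 × 96^0.657 = 6.69 × 20.061 ≈ 134.208 kt.
134.208 × 0.514 ≈ 68.98 m/s → 69.0 m/s.

69.0 m/s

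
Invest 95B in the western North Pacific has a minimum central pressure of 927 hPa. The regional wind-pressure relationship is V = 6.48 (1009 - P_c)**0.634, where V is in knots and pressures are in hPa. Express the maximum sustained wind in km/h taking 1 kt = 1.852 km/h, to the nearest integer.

196 km/h

ΔP = 1009 − 927 = 82 hPa.
V ≈ 6.48 × 82^0.634 = 6.48 × 16.344 ≈ 105.909 kt.
105.909 × 1.852 ≈ 196.14 km/h → 196 km/h.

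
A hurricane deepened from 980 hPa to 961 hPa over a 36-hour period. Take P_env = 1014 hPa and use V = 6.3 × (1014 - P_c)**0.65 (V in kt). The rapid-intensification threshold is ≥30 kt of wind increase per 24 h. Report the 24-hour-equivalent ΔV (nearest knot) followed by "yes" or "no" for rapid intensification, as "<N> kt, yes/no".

V₁: ΔP = 34, V ≈ 6.3 × 34^0.65 ≈ 62.35 kt.
V₂: ΔP = 53, V ≈ 6.3 × 53^0.65 ≈ 83.20 kt.
ΔV over 36 h = 20.85 kt → 24 h equivalent = 20.85 × 24/36 ≈ 13.90 kt.
14 kt < 30 kt ⇒ not rapid intensification.

14 kt, no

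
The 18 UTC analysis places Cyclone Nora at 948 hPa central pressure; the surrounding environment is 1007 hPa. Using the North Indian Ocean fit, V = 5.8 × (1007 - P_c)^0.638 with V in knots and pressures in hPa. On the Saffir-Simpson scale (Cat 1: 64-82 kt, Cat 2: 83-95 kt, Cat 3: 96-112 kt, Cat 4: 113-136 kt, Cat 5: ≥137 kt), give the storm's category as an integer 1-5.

1

ΔP = 1007 − 948 = 59 hPa.
V ≈ 5.8 × 59^0.638 = 5.8 × 13.48 ≈ 78 kt.
78 kt falls in the Category 1 band.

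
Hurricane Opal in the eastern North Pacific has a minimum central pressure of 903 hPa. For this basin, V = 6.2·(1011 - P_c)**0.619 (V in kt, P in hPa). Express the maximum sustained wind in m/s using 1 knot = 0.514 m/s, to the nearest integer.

58 m/s

ΔP = 1011 − 903 = 108 hPa.
V ≈ 6.2 × 108^0.619 = 6.2 × 18.142 ≈ 112.481 kt.
112.481 × 0.514 ≈ 57.82 m/s → 58 m/s.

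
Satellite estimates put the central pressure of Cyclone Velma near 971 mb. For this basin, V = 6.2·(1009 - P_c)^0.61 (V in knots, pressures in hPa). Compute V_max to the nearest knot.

ΔP = 1009 − 971 = 38 mb.
38^0.61 ≈ 9.197.
V ≈ 6.2 × 9.197 ≈ 57.0 kt.

57 kt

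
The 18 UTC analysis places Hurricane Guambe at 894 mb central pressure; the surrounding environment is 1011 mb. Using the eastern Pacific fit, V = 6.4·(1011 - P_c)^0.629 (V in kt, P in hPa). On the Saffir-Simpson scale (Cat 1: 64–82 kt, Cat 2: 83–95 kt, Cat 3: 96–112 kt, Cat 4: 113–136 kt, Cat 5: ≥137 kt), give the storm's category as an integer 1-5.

4

ΔP = 1011 − 894 = 117 mb.
V ≈ 6.4 × 117^0.629 = 6.4 × 19.99 ≈ 128 kt.
128 kt falls in the Category 4 band.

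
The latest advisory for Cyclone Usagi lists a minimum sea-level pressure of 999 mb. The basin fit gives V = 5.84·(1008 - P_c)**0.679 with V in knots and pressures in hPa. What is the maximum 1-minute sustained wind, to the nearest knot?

26 kt

ΔP = 1008 − 999 = 9 mb.
9^0.679 ≈ 4.446.
V ≈ 5.84 × 4.446 ≈ 26.0 kt.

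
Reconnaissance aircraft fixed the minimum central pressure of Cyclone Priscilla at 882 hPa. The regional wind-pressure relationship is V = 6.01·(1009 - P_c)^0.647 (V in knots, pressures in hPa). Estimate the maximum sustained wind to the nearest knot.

138 kt

ΔP = 1009 − 882 = 127 hPa.
127^0.647 ≈ 22.970.
V ≈ 6.01 × 22.970 ≈ 138.0 kt.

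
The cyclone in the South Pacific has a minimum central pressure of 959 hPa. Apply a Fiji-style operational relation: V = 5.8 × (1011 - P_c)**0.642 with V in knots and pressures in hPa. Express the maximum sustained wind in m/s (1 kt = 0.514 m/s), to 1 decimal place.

ΔP = 1011 − 959 = 52 hPa.
V ≈ 5.8 × 52^0.642 = 5.8 × 12.638 ≈ 73.300 kt.
73.300 × 0.514 ≈ 37.68 m/s → 37.7 m/s.

37.7 m/s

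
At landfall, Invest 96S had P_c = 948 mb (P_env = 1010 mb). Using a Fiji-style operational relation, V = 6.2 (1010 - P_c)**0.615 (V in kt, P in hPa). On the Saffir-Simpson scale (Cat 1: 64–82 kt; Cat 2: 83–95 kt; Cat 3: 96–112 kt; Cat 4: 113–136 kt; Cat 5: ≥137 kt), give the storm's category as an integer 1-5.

1

ΔP = 1010 − 948 = 62 mb.
V ≈ 6.2 × 62^0.615 = 6.2 × 12.66 ≈ 78 kt.
78 kt falls in the Category 1 band.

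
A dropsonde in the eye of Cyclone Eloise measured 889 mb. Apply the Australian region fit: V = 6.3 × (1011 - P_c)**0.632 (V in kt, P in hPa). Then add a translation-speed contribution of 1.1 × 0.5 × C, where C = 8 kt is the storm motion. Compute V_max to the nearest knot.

ΔP = 1011 − 889 = 122 mb.
122^0.632 ≈ 20.825.
V ≈ 6.3 × 20.825 ≈ 131.2 kt.
Translation term: 1.1 × 0.5 × 8 = 4.4 kt.
Corrected V ≈ 135.6 kt → 136 kt.

136 kt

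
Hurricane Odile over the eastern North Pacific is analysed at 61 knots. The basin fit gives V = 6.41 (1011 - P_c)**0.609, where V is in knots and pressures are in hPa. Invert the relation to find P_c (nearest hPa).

971 hPa

ΔP = (V / 6.41)^(1/0.609) = (61/6.41)^1.642.
61/6.41 = 9.516; 9.516^1.642 ≈ 40.43 hPa.
P_c = 1011 − 40.43 = 970.57 ≈ 971 hPa.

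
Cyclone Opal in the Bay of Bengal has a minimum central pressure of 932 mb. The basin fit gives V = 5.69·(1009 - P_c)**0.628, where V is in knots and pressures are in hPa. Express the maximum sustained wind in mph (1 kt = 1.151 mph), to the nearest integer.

ΔP = 1009 − 932 = 77 mb.
V ≈ 5.69 × 77^0.628 = 5.69 × 15.301 ≈ 87.062 kt.
87.062 × 1.151 ≈ 100.21 mph → 100 mph.

100 mph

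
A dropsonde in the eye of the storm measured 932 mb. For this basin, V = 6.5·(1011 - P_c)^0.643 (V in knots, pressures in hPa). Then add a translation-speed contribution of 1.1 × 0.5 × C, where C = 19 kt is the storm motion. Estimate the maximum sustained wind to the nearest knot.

118 kt

ΔP = 1011 − 932 = 79 mb.
79^0.643 ≈ 16.603.
V ≈ 6.5 × 16.603 ≈ 107.9 kt.
Translation term: 1.1 × 0.5 × 19 = 10.45 kt.
Corrected V ≈ 118.35 kt → 118 kt.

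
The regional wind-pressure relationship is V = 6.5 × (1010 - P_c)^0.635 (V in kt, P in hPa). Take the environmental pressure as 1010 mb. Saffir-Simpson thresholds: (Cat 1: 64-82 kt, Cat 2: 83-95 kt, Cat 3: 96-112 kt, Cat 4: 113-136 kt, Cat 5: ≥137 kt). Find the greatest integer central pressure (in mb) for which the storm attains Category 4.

Category 4 begins at V = 113 kt.
Required ΔP = (113/6.5)^(1/0.635) = 17.385^1.575 ≈ 89.75 mb.
P_c ≤ 1010 − 89.75 = 920.25, so the highest integer P_c is 920 mb.

920 mb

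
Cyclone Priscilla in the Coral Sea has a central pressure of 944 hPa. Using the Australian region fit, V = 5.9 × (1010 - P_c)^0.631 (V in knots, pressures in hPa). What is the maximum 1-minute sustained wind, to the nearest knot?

83 kt

ΔP = 1010 − 944 = 66 hPa.
66^0.631 ≈ 14.065.
V ≈ 5.9 × 14.065 ≈ 83.0 kt.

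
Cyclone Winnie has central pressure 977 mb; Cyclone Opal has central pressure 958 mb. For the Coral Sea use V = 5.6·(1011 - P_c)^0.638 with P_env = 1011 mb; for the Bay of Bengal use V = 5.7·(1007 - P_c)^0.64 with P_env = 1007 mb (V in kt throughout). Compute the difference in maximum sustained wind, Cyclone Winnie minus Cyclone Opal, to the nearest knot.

Cyclone Winnie: ΔP = 34; V ≈ 5.6 × 34^0.638 ≈ 53.12 kt.
Cyclone Opal: ΔP = 49; V ≈ 5.7 × 49^0.64 ≈ 68.80 kt.
Difference ≈ 53.12 − 68.80 = -15.68 → -16 kt.

-16 kt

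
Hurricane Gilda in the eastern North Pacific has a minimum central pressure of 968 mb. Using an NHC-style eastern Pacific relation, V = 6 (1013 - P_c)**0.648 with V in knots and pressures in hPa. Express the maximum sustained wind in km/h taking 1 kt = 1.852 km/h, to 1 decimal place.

ΔP = 1013 − 968 = 45 mb.
V ≈ 6 × 45^0.648 = 6 × 11.784 ≈ 70.702 kt.
70.702 × 1.852 ≈ 130.94 km/h → 130.9 km/h.

130.9 km/h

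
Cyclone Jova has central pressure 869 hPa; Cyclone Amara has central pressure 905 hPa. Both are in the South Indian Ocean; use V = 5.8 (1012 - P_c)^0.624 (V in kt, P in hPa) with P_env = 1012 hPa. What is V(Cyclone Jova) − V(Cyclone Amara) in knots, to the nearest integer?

21 kt

Cyclone Jova: ΔP = 143; V ≈ 5.8 × 143^0.624 ≈ 128.34 kt.
Cyclone Amara: ΔP = 107; V ≈ 5.8 × 107^0.624 ≈ 107.09 kt.
Difference ≈ 128.34 − 107.09 = 21.25 → 21 kt.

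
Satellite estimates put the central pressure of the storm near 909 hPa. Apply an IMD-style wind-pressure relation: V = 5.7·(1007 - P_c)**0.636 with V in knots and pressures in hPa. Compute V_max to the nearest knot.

ΔP = 1007 − 909 = 98 hPa.
98^0.636 ≈ 18.468.
V ≈ 5.7 × 18.468 ≈ 105.3 kt.

105 kt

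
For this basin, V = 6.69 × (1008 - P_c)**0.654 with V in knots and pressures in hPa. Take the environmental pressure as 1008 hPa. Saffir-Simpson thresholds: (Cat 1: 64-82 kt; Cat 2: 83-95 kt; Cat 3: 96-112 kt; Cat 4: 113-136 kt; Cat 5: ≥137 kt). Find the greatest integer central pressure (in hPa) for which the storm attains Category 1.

Category 1 begins at V = 64 kt.
Required ΔP = (64/6.69)^(1/0.654) = 9.567^1.529 ≈ 31.60 hPa.
P_c ≤ 1008 − 31.60 = 976.40, so the highest integer P_c is 976 hPa.

976 hPa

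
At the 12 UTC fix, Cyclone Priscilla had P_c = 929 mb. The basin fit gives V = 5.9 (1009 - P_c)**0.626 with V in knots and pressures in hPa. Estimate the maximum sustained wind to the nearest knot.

92 kt

ΔP = 1009 − 929 = 80 mb.
80^0.626 ≈ 15.536.
V ≈ 5.9 × 15.536 ≈ 91.7 kt.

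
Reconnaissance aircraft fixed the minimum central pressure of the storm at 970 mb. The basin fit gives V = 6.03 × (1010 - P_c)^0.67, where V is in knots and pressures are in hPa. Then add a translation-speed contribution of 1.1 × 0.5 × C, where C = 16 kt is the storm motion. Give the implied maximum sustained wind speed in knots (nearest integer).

80 kt

ΔP = 1010 − 970 = 40 mb.
40^0.67 ≈ 11.841.
V ≈ 6.03 × 11.841 ≈ 71.4 kt.
Translation term: 1.1 × 0.5 × 16 = 8.8 kt.
Corrected V ≈ 80.2 kt → 80 kt.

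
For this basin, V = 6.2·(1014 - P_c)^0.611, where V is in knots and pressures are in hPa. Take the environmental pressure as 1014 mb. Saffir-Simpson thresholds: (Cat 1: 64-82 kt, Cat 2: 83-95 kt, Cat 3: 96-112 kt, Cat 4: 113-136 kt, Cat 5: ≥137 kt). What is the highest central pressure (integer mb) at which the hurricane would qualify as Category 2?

Category 2 begins at V = 83 kt.
Required ΔP = (83/6.2)^(1/0.611) = 13.387^1.637 ≈ 69.82 mb.
P_c ≤ 1014 − 69.82 = 944.18, so the highest integer P_c is 944 mb.

944 mb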